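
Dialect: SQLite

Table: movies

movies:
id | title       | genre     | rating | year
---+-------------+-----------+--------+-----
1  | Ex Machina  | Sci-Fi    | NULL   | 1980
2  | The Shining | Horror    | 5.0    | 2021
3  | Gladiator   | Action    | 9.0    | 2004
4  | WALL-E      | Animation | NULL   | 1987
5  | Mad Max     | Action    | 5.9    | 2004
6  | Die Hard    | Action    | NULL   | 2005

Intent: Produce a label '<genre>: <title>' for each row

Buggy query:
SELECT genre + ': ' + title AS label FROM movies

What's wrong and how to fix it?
Bug: '+' is numeric addition; on text columns SQLite converts them to 0 instead of concatenating

Fix: Replace + with || to concatenate text

Corrected query:
SELECT genre || ': ' || title AS label FROM movies

Result:
label              
-------------------
Sci-Fi: Ex Machina 
Horror: The Shining
Action: Gladiator  
Animation: WALL-E  
Action: Mad Max    
Action: Die Hard   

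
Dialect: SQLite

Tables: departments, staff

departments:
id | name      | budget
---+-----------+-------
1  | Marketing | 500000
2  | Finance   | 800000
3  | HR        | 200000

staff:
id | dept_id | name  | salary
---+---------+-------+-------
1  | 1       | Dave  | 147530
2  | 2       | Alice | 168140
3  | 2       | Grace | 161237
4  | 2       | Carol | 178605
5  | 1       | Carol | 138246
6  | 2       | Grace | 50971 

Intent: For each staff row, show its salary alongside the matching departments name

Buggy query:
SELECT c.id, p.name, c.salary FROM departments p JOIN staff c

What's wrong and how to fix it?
Bug: Missing join condition: each staff row is matched to all departments rows instead of just its own

Fix: Specify the join condition linking the foreign key to the parent id

Corrected query:
SELECT c.id, p.name, c.salary FROM departments p JOIN staff c ON c.dept_id = p.id

Result:
id | name      | salary
---+-----------+-------
1  | Marketing | 147530
2  | Finance   | 168140
3  | Finance   | 161237
4  | Finance   | 178605
5  | Marketing | 138246
6  | Finance   | 50971 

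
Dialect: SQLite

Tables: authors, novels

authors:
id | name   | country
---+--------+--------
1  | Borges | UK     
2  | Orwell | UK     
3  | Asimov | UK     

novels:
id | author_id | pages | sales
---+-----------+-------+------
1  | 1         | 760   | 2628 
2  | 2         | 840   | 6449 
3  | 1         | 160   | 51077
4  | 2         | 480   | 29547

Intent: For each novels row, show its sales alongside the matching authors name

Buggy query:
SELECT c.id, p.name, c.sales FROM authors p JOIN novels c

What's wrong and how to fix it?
Bug: JOIN with no ON clause produces a cartesian product; every novels row pairs with every authors row

Fix: Specify the join condition linking the foreign key to the parent id

Corrected query:
SELECT c.id, p.name, c.sales FROM authors p JOIN novels c ON c.author_id = p.id

Result:
id | name   | sales
---+--------+------
1  | Borges | 2628 
2  | Orwell | 6449 
3  | Borges | 51077
4  | Orwell | 29547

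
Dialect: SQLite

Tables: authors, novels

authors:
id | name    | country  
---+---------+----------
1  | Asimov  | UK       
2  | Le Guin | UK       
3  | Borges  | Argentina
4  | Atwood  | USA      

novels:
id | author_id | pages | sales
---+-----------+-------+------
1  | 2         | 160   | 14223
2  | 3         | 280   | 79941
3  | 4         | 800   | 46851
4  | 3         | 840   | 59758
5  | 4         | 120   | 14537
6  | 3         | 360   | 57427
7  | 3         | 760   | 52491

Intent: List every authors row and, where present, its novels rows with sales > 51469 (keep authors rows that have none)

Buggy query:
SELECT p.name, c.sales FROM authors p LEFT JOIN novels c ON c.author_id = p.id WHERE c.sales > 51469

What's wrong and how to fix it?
Bug: Filtering c.sales in WHERE discards the NULL rows produced by LEFT JOIN, turning it into an inner join

Fix: Put 'c.sales > 51469' in the JOIN's ON clause instead of WHERE

Corrected query:
SELECT p.name, c.sales FROM authors p LEFT JOIN novels c ON c.author_id = p.id AND c.sales > 51469

Result:
name    | sales
--------+------
Asimov  | NULL 
Le Guin | NULL 
Borges  | 52491
Borges  | 57427
Borges  | 59758
Borges  | 79941
Atwood  | NULL 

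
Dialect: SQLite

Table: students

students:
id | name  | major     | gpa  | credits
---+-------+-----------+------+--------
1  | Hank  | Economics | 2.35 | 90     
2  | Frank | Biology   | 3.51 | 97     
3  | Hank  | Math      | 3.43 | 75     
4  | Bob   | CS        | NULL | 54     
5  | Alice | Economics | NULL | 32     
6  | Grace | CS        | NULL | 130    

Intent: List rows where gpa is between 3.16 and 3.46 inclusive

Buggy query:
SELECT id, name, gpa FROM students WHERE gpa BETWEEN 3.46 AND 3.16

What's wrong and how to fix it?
Bug: BETWEEN expects the lower bound first; with 3.46 AND 3.16 the range is empty

Fix: Swap the bounds so the smaller value comes first

Corrected query:
SELECT id, name, gpa FROM students WHERE gpa BETWEEN 3.16 AND 3.46

Result:
id | name | gpa 
---+------+-----
3  | Hank | 3.43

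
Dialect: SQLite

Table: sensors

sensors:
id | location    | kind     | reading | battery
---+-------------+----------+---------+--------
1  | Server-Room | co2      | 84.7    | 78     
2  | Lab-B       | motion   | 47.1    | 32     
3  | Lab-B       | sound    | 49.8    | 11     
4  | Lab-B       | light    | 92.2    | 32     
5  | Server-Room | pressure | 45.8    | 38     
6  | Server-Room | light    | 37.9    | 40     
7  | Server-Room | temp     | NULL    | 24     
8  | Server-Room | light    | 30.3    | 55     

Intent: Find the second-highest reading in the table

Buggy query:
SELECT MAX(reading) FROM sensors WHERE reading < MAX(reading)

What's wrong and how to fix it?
Bug: MAX(reading) on the right of the comparison is an aggregate-in-WHERE error

Fix: Compute the overall MAX in a subquery, then take MAX of rows below it

Corrected query:
SELECT MAX(reading) FROM sensors WHERE reading < (SELECT MAX(reading) FROM sensors)

Result:
MAX(reading)
------------
84.7        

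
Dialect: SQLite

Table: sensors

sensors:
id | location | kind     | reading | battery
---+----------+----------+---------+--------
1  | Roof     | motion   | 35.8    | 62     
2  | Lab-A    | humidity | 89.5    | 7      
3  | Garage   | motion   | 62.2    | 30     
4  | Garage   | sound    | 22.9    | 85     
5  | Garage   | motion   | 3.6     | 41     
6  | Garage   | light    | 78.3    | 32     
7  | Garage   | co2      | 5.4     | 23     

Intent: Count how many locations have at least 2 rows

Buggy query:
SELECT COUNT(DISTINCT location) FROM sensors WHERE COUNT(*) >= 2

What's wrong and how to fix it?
Bug: WHERE filters individual rows, not groups, so a group-level COUNT is invalid there

Fix: Use a subquery that GROUPs and filters with HAVING, then count its rows

Corrected query:
SELECT COUNT(*) FROM (SELECT location FROM sensors GROUP BY location HAVING COUNT(*) >= 2)

Result:
COUNT(*)
--------
1       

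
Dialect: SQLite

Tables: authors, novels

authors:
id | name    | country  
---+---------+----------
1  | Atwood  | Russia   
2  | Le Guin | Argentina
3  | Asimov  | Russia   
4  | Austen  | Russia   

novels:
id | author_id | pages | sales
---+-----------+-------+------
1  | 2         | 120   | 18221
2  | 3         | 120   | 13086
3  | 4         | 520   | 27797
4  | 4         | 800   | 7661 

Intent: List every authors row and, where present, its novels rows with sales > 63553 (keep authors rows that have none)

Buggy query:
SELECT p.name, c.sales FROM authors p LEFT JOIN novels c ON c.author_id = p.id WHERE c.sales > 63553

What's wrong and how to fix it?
Bug: Filtering c.sales in WHERE discards the NULL rows produced by LEFT JOIN, turning it into an inner join

Fix: Put 'c.sales > 63553' in the JOIN's ON clause instead of WHERE

Corrected query:
SELECT p.name, c.sales FROM authors p LEFT JOIN novels c ON c.author_id = p.id AND c.sales > 63553

Result:
name    | sales
--------+------
Atwood  | NULL 
Le Guin | NULL 
Asimov  | NULL 
Austen  | NULL 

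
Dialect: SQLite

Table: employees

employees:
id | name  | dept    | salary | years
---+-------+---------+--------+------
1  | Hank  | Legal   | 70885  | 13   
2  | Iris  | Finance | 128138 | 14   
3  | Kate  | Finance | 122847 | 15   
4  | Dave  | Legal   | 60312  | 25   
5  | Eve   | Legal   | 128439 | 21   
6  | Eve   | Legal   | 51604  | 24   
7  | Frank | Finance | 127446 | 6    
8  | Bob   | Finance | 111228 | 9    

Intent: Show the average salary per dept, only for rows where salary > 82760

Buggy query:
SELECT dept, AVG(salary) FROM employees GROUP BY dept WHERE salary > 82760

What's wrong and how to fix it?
Bug: WHERE cannot follow GROUP BY

Fix: Place WHERE between FROM and GROUP BY

Corrected query:
SELECT dept, AVG(salary) FROM employees WHERE salary > 82760 GROUP BY dept

Result:
dept    | AVG(salary)
--------+------------
Finance | 122414.75  
Legal   | 128439     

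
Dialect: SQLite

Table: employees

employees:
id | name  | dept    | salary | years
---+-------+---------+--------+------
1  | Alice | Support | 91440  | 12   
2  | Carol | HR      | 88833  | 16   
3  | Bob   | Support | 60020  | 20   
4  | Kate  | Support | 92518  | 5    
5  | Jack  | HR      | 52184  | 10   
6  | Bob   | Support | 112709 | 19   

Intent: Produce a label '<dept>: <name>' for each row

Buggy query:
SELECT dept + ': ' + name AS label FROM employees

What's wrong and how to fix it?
Bug: SQLite uses || for string concatenation; + coerces text to numbers (yielding 0)

Fix: Use the || operator for string concatenation

Corrected query:
SELECT dept || ': ' || name AS label FROM employees

Result:
label         
--------------
Support: Alice
HR: Carol     
Support: Bob  
Support: Kate 
HR: Jack      
Support: Bob  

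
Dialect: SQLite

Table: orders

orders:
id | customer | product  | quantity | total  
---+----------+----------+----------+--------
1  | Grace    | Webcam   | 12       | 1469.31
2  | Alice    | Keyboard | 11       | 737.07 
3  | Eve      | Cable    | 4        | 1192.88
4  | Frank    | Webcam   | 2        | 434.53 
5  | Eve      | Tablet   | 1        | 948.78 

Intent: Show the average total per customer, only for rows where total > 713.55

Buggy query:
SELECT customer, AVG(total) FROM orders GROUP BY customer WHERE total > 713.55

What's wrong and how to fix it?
Bug: Row-level WHERE must come before GROUP BY in the clause order

Fix: Place WHERE between FROM and GROUP BY

Corrected query:
SELECT customer, AVG(total) FROM orders WHERE total > 713.55 GROUP BY customer

Result:
customer | AVG(total)
---------+-----------
Alice    | 737.07    
Eve      | 1070.83   
Grace    | 1469.31   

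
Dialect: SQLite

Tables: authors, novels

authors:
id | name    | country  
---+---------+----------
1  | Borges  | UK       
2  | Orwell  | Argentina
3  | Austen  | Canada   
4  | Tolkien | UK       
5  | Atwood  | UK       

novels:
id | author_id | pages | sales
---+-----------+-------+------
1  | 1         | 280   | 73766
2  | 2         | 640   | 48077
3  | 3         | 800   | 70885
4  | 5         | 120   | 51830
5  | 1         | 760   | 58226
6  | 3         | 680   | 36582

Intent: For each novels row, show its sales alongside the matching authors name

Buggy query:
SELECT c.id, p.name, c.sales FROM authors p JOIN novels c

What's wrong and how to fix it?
Bug: Missing join condition: each novels row is matched to all authors rows instead of just its own

Fix: Add ON c.author_id = p.id to the JOIN

Corrected query:
SELECT c.id, p.name, c.sales FROM authors p JOIN novels c ON c.author_id = p.id

Result:
id | name   | sales
---+--------+------
1  | Borges | 73766
2  | Orwell | 48077
3  | Austen | 70885
4  | Atwood | 51830
5  | Borges | 58226
6  | Austen | 36582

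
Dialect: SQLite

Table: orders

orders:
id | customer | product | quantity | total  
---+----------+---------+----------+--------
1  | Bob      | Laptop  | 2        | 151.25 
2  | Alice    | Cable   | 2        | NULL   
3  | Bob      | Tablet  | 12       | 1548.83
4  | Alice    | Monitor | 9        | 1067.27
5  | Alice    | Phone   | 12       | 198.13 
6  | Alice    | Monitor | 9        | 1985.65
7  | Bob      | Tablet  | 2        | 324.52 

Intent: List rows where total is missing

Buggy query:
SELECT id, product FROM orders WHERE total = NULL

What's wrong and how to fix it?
Bug: Comparing to NULL with '=' never matches; NULL = NULL is unknown, not true

Fix: Use IS NULL to test for NULL

Corrected query:
SELECT id, product FROM orders WHERE total IS NULL

Result:
id | product
---+--------
2  | Cable  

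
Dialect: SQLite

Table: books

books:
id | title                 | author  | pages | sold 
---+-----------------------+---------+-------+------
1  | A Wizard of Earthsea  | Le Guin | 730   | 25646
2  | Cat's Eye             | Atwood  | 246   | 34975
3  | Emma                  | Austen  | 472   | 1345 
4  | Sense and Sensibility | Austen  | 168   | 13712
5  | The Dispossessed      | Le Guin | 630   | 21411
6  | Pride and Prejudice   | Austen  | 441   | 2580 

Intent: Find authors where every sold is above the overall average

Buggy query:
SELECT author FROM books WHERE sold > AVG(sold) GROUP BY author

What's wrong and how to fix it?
Bug: AVG() is an aggregate; it can't sit directly in WHERE

Fix: Use a subquery for AVG and a HAVING MIN(...) filter so the condition holds for every row in the group

Corrected query:
SELECT author FROM books GROUP BY author HAVING MIN(sold) > (SELECT AVG(sold) FROM books)

Result:
author 
-------
Atwood 
Le Guin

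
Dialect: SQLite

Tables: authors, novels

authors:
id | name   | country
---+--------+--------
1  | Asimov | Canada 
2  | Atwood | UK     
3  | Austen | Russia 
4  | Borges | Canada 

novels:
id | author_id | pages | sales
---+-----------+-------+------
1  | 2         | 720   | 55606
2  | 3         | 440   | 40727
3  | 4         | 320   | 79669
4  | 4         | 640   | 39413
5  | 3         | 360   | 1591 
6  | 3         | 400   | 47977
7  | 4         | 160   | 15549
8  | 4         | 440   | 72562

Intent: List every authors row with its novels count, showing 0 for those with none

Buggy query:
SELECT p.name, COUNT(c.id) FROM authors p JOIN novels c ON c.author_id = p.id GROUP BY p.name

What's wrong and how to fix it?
Bug: An inner join excludes parents with zero children

Fix: Switch to LEFT JOIN to retain unmatched parent rows

Corrected query:
SELECT p.name, COUNT(c.id) FROM authors p LEFT JOIN novels c ON c.author_id = p.id GROUP BY p.name

Result:
name   | COUNT(c.id)
-------+------------
Asimov | 0          
Atwood | 1          
Austen | 3          
Borges | 4          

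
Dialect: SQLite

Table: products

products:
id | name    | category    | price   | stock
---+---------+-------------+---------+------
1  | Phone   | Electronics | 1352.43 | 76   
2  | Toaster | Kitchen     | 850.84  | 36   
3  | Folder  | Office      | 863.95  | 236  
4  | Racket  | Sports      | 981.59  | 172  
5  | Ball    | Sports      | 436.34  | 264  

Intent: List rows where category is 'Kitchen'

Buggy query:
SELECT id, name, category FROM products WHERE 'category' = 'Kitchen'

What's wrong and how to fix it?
Bug: 'category' in single quotes is a string literal, not the column; the comparison is literal-vs-literal and never true

Fix: Reference the column as category without single quotes

Corrected query:
SELECT id, name, category FROM products WHERE category = 'Kitchen'

Result:
id | name    | category
---+---------+---------
2  | Toaster | Kitchen 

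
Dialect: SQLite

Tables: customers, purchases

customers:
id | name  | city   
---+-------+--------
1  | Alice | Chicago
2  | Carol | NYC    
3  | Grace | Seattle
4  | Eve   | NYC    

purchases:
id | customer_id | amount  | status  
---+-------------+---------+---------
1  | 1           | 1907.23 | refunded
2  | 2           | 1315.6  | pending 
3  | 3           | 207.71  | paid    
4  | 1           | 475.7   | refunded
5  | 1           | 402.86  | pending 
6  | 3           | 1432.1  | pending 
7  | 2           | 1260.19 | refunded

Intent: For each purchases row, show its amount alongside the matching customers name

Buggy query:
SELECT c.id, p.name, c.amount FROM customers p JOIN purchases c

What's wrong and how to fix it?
Bug: JOIN with no ON clause produces a cartesian product; every purchases row pairs with every customers row

Fix: Specify the join condition linking the foreign key to the parent id

Corrected query:
SELECT c.id, p.name, c.amount FROM customers p JOIN purchases c ON c.customer_id = p.id

Result:
id | name  | amount 
---+-------+--------
1  | Alice | 1907.23
2  | Carol | 1315.6 
3  | Grace | 207.71 
4  | Alice | 475.7  
5  | Alice | 402.86 
6  | Grace | 1432.1 
7  | Carol | 1260.19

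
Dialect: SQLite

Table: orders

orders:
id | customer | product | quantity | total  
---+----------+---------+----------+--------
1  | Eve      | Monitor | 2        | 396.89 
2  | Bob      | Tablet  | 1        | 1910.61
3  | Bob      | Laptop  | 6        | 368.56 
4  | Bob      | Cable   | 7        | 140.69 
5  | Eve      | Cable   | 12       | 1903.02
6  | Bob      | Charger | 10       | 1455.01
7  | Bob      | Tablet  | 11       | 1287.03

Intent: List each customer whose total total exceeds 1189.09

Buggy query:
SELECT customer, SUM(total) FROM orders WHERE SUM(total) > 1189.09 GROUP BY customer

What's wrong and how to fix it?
Bug: Aggregate functions cannot appear in a WHERE clause

Fix: Move the aggregate condition to a HAVING clause

Corrected query:
SELECT customer, SUM(total) FROM orders GROUP BY customer HAVING SUM(total) > 1189.09

Result:
customer | SUM(total)
---------+-----------
Bob      | 5161.9    
Eve      | 2299.91   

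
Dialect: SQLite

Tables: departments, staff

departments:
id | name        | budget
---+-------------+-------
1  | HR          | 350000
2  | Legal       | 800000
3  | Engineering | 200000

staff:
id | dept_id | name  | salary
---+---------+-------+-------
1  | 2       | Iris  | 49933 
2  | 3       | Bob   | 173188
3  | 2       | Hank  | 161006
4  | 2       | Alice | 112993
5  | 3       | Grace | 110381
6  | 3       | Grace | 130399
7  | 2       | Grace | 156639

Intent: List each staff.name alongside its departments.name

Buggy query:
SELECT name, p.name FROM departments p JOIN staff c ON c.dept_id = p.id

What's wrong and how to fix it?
Bug: 'name' exists in both joined tables, so the database can't tell which one is meant

Fix: Prefix ambiguous columns with the table alias

Corrected query:
SELECT c.name, p.name FROM departments p JOIN staff c ON c.dept_id = p.id

Result:
name  | name       
------+------------
Iris  | Legal      
Bob   | Engineering
Hank  | Legal      
Alice | Legal      
Grace | Engineering
Grace | Engineering
Grace | Legal      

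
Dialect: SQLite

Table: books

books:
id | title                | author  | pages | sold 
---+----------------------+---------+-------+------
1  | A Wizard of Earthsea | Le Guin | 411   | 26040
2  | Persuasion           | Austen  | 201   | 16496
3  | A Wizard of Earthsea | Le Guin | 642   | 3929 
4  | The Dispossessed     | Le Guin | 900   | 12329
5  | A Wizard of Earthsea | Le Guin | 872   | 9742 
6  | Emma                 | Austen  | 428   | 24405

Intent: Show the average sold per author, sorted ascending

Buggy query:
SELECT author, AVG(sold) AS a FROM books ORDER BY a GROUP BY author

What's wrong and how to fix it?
Bug: ORDER BY appears before GROUP BY; SQL clause order requires GROUP BY first

Fix: Reorder: SELECT … FROM … GROUP BY … ORDER BY …

Corrected query:
SELECT author, AVG(sold) AS a FROM books GROUP BY author ORDER BY a

Result:
author  | a      
--------+--------
Le Guin | 13010  
Austen  | 20450.5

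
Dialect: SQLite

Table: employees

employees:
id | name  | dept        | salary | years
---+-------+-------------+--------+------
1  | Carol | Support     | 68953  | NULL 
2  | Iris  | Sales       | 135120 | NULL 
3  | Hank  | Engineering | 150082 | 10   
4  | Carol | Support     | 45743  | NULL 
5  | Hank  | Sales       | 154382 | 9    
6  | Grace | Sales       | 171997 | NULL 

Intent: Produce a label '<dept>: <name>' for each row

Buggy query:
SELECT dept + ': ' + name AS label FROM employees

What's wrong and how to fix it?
Bug: SQLite uses || for string concatenation; + coerces text to numbers (yielding 0)

Fix: Use the || operator for string concatenation

Corrected query:
SELECT dept || ': ' || name AS label FROM employees

Result:
label            
-----------------
Support: Carol   
Sales: Iris      
Engineering: Hank
Support: Carol   
Sales: Hank      
Sales: Grace     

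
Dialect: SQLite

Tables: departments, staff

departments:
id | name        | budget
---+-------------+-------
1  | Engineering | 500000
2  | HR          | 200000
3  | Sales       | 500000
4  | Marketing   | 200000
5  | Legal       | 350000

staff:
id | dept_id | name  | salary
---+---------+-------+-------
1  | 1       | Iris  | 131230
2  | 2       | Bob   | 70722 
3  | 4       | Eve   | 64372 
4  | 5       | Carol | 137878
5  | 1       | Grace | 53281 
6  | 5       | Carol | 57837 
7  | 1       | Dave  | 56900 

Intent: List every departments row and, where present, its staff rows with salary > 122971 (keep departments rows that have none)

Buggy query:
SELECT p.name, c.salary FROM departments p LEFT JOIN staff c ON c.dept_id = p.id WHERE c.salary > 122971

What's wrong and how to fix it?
Bug: A WHERE condition on the right-hand table after LEFT JOIN drops unmatched parents

Fix: Put 'c.salary > 122971' in the JOIN's ON clause instead of WHERE

Corrected query:
SELECT p.name, c.salary FROM departments p LEFT JOIN staff c ON c.dept_id = p.id AND c.salary > 122971

Result:
name        | salary
------------+-------
Engineering | 131230
HR          | NULL  
Sales       | NULL  
Marketing   | NULL  
Legal       | 137878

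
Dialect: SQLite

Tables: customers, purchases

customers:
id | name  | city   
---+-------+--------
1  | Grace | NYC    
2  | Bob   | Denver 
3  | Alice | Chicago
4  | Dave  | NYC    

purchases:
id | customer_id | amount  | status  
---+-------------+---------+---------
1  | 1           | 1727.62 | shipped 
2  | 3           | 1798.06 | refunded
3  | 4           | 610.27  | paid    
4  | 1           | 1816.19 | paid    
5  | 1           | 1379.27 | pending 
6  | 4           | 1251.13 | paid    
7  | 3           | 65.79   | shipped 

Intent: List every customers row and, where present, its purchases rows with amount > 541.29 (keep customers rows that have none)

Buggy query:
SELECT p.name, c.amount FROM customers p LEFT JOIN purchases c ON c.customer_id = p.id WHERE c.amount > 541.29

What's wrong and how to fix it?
Bug: A WHERE condition on the right-hand table after LEFT JOIN drops unmatched parents

Fix: Put 'c.amount > 541.29' in the JOIN's ON clause instead of WHERE

Corrected query:
SELECT p.name, c.amount FROM customers p LEFT JOIN purchases c ON c.customer_id = p.id AND c.amount > 541.29

Result:
name  | amount 
------+--------
Grace | 1379.27
Grace | 1727.62
Grace | 1816.19
Bob   | NULL   
Alice | 1798.06
Dave  | 610.27 
Dave  | 1251.13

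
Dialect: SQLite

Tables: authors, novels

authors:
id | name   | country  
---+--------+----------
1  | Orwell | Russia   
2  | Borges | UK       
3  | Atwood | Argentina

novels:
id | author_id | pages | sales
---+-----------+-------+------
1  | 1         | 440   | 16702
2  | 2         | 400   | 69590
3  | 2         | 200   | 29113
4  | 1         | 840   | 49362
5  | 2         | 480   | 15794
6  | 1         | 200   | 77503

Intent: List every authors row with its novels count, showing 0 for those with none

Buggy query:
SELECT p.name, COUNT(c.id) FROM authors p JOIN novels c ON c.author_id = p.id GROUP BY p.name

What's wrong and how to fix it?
Bug: INNER JOIN drops authors rows that have no matching novels rows

Fix: Use LEFT JOIN so parents without children still appear (COUNT(c.id) gives 0)

Corrected query:
SELECT p.name, COUNT(c.id) FROM authors p LEFT JOIN novels c ON c.author_id = p.id GROUP BY p.name

Result:
name   | COUNT(c.id)
-------+------------
Atwood | 0          
Borges | 3          
Orwell | 3          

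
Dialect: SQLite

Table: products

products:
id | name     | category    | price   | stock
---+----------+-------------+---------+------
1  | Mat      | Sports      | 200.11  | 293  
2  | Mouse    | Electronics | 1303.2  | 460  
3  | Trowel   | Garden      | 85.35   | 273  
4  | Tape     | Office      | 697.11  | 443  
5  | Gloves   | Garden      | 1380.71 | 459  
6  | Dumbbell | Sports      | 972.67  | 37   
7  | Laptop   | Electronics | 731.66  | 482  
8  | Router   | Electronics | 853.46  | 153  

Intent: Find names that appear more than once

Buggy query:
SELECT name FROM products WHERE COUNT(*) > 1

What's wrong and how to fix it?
Bug: COUNT(*) is an aggregate and cannot be used in WHERE

Fix: Group first, then use HAVING for the count condition

Corrected query:
SELECT name FROM products GROUP BY name HAVING COUNT(*) > 1

Result:
(no rows)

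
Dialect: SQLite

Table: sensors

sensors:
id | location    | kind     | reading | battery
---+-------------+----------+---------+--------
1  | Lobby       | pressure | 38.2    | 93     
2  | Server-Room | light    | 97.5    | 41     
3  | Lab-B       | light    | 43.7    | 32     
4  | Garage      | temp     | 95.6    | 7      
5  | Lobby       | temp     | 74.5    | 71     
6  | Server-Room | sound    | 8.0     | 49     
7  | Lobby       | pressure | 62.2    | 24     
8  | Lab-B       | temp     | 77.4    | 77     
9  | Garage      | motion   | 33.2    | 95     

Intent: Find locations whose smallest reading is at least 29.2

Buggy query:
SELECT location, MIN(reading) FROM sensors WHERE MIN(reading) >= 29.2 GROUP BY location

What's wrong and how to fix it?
Bug: Aggregates like MIN are computed per group after WHERE runs

Fix: Replace WHERE with HAVING after the GROUP BY

Corrected query:
SELECT location, MIN(reading) FROM sensors GROUP BY location HAVING MIN(reading) >= 29.2

Result:
location | MIN(reading)
---------+-------------
Garage   | 33.2        
Lab-B    | 43.7        
Lobby    | 38.2        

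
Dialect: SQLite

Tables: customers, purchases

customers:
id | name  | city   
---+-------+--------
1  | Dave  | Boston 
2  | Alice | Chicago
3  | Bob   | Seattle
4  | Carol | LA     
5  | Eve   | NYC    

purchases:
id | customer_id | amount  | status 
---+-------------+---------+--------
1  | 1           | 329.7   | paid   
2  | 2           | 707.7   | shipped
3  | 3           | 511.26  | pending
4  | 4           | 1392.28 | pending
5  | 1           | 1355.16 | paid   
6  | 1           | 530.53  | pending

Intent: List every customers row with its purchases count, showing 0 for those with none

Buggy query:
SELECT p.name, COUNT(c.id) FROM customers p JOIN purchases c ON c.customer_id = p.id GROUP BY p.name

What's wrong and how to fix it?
Bug: An inner join excludes parents with zero children

Fix: Use LEFT JOIN so parents without children still appear (COUNT(c.id) gives 0)

Corrected query:
SELECT p.name, COUNT(c.id) FROM customers p LEFT JOIN purchases c ON c.customer_id = p.id GROUP BY p.name

Result:
name  | COUNT(c.id)
------+------------
Alice | 1          
Bob   | 1          
Carol | 1          
Dave  | 3          
Eve   | 0          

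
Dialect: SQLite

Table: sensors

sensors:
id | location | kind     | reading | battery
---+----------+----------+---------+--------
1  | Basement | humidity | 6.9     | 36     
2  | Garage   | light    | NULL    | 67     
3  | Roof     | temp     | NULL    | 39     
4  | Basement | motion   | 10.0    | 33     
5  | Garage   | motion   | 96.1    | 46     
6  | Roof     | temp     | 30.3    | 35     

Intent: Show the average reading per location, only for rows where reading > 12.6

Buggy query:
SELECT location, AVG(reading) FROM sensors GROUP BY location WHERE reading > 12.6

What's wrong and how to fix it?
Bug: Row-level WHERE must come before GROUP BY in the clause order

Fix: Move the WHERE clause before GROUP BY

Corrected query:
SELECT location, AVG(reading) FROM sensors WHERE reading > 12.6 GROUP BY location

Result:
location | AVG(reading)
---------+-------------
Garage   | 96.1        
Roof     | 30.3        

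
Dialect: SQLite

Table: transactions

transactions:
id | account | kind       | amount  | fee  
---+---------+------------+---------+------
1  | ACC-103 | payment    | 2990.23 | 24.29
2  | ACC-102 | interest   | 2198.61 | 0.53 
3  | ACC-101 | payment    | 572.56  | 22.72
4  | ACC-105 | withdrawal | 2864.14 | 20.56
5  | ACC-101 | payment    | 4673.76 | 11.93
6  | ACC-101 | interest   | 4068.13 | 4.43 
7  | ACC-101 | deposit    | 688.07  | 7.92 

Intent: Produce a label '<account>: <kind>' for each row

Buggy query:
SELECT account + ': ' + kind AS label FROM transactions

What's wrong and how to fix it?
Bug: SQLite uses || for string concatenation; + coerces text to numbers (yielding 0)

Fix: Replace + with || to concatenate text

Corrected query:
SELECT account || ': ' || kind AS label FROM transactions

Result:
label              
-------------------
ACC-103: payment   
ACC-102: interest  
ACC-101: payment   
ACC-105: withdrawal
ACC-101: payment   
ACC-101: interest  
ACC-101: deposit   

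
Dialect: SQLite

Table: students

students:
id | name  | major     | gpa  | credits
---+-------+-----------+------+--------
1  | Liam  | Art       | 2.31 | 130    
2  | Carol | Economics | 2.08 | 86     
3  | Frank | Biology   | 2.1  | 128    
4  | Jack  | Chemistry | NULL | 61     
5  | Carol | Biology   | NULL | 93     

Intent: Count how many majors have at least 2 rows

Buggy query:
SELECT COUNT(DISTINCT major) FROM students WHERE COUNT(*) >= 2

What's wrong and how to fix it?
Bug: COUNT(*) cannot appear in WHERE; the per-group count doesn't exist yet

Fix: Group first with HAVING COUNT(*) >= 2, then COUNT the resulting groups

Corrected query:
SELECT COUNT(*) FROM (SELECT major FROM students GROUP BY major HAVING COUNT(*) >= 2)

Result:
COUNT(*)
--------
1       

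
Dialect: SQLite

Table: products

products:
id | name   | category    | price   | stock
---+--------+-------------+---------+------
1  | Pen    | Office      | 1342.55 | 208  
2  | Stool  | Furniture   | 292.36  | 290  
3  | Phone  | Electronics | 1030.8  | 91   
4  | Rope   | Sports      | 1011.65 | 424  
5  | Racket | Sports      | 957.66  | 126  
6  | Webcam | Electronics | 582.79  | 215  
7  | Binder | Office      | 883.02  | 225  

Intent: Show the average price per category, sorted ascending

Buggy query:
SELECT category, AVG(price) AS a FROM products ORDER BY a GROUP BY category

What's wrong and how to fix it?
Bug: GROUP BY must precede ORDER BY

Fix: Move ORDER BY to the end, after GROUP BY

Corrected query:
SELECT category, AVG(price) AS a FROM products GROUP BY category ORDER BY a

Result:
category    | a       
------------+---------
Furniture   | 292.36  
Electronics | 806.795 
Sports      | 984.655 
Office      | 1112.785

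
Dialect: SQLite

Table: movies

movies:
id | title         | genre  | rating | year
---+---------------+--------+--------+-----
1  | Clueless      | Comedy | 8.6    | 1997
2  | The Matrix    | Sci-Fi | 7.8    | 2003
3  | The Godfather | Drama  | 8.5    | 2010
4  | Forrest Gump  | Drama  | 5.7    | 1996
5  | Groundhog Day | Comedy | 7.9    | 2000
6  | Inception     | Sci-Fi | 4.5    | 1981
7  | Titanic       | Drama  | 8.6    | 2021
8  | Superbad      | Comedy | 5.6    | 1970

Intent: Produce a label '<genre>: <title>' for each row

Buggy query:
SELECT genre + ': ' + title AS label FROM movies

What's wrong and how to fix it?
Bug: '+' is numeric addition; on text columns SQLite converts them to 0 instead of concatenating

Fix: Replace + with || to concatenate text

Corrected query:
SELECT genre || ': ' || title AS label FROM movies

Result:
label                
---------------------
Comedy: Clueless     
Sci-Fi: The Matrix   
Drama: The Godfather 
Drama: Forrest Gump  
Comedy: Groundhog Day
Sci-Fi: Inception    
Drama: Titanic       
Comedy: Superbad     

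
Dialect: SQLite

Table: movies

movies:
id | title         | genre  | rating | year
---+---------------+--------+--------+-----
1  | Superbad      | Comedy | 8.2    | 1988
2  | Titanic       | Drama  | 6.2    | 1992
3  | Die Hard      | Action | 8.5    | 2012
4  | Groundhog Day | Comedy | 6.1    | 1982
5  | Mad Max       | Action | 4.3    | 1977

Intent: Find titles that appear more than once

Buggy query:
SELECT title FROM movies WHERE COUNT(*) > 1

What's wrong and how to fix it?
Bug: COUNT(*) is an aggregate and cannot be used in WHERE

Fix: GROUP BY title, then filter groups with HAVING COUNT(*) > 1

Corrected query:
SELECT title FROM movies GROUP BY title HAVING COUNT(*) > 1

Result:
(no rows)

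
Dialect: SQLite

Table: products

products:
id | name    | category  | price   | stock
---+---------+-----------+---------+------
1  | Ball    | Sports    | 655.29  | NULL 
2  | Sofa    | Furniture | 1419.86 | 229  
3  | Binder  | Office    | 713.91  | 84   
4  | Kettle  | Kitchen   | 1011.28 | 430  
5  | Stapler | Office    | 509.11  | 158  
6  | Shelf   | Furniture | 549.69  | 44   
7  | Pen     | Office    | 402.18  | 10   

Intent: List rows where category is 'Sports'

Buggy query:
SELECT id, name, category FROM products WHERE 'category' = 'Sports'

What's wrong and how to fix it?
Bug: Single quotes denote string literals in SQL; the column name is being compared as a constant string

Fix: Reference the column as category without single quotes

Corrected query:
SELECT id, name, category FROM products WHERE category = 'Sports'

Result:
id | name | category
---+------+---------
1  | Ball | Sports  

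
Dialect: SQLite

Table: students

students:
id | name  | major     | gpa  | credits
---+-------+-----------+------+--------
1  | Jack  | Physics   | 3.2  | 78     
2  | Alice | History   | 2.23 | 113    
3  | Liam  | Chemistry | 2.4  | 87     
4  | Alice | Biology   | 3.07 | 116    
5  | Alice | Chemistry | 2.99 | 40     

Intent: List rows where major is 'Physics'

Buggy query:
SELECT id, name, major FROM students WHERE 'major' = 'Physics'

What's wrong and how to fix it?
Bug: 'major' in single quotes is a string literal, not the column; the comparison is literal-vs-literal and never true

Fix: Reference the column as major without single quotes

Corrected query:
SELECT id, name, major FROM students WHERE major = 'Physics'

Result:
id | name | major  
---+------+--------
1  | Jack | Physics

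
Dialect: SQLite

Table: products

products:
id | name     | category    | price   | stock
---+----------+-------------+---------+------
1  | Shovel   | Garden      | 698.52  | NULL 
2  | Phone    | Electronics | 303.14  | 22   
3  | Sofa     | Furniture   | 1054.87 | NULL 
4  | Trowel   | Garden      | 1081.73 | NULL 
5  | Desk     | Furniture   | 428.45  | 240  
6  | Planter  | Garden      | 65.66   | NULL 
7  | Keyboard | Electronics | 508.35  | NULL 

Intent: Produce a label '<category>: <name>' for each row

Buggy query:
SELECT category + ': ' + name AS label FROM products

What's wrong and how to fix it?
Bug: '+' is numeric addition; on text columns SQLite converts them to 0 instead of concatenating

Fix: Use the || operator for string concatenation

Corrected query:
SELECT category || ': ' || name AS label FROM products

Result:
label                
---------------------
Garden: Shovel       
Electronics: Phone   
Furniture: Sofa      
Garden: Trowel       
Furniture: Desk      
Garden: Planter      
Electronics: Keyboard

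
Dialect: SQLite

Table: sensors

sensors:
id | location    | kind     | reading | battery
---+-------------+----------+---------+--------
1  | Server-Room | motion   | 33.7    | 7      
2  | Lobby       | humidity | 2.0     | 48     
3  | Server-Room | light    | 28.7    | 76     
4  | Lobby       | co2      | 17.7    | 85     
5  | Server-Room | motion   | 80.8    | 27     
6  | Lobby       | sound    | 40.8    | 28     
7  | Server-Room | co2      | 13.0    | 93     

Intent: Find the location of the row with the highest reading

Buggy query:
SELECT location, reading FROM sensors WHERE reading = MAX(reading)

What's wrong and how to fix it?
Bug: WHERE is evaluated per row; an aggregate over the whole table isn't defined there

Fix: Wrap MAX in a scalar subquery so WHERE compares against a single value

Corrected query:
SELECT location, reading FROM sensors WHERE reading = (SELECT MAX(reading) FROM sensors)

Result:
location    | reading
------------+--------
Server-Room | 80.8   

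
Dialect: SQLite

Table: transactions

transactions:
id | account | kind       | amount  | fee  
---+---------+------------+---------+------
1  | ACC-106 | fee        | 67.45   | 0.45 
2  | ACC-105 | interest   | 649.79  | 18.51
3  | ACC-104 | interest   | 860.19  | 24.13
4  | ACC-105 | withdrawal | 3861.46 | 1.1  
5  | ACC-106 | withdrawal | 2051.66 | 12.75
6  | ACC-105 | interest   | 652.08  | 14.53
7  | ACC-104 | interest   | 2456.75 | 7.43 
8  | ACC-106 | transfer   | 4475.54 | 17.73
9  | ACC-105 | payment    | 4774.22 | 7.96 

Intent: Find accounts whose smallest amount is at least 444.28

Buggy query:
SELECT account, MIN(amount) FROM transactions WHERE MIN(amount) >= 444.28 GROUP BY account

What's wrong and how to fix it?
Bug: MIN() in WHERE is a misuse of aggregate

Fix: Replace WHERE with HAVING after the GROUP BY

Corrected query:
SELECT account, MIN(amount) FROM transactions GROUP BY account HAVING MIN(amount) >= 444.28

Result:
account | MIN(amount)
--------+------------
ACC-104 | 860.19     
ACC-105 | 649.79     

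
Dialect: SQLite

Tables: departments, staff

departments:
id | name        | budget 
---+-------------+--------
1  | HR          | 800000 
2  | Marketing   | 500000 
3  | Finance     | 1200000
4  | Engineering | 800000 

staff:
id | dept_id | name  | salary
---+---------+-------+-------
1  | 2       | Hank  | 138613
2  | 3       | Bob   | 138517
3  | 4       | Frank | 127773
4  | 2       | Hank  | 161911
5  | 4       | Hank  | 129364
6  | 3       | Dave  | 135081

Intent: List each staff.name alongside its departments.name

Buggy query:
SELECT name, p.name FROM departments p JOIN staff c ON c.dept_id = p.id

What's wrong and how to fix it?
Bug: 'name' exists in both joined tables, so the database can't tell which one is meant

Fix: Prefix ambiguous columns with the table alias

Corrected query:
SELECT c.name, p.name FROM departments p JOIN staff c ON c.dept_id = p.id

Result:
name  | name       
------+------------
Hank  | Marketing  
Bob   | Finance    
Frank | Engineering
Hank  | Marketing  
Hank  | Engineering
Dave  | Finance    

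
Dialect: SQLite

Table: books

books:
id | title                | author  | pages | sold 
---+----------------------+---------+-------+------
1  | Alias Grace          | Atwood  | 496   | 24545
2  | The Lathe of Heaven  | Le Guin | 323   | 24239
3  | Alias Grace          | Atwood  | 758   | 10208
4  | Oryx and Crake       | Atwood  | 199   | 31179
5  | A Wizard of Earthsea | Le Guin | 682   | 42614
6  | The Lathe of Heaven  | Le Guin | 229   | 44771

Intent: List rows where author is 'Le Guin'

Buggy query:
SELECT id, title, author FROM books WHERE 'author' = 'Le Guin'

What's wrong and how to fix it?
Bug: Single quotes denote string literals in SQL; the column name is being compared as a constant string

Fix: Reference the column as author without single quotes

Corrected query:
SELECT id, title, author FROM books WHERE author = 'Le Guin'

Result:
id | title                | author 
---+----------------------+--------
2  | The Lathe of Heaven  | Le Guin
5  | A Wizard of Earthsea | Le Guin
6  | The Lathe of Heaven  | Le Guin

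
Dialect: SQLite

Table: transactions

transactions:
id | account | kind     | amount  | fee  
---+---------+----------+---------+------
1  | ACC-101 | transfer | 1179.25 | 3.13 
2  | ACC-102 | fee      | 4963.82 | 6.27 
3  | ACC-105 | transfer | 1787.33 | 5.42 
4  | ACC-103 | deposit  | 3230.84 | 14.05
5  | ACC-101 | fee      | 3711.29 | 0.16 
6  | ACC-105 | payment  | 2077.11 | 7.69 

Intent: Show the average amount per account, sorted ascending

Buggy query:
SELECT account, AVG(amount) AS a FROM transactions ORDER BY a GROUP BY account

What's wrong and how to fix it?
Bug: ORDER BY appears before GROUP BY; SQL clause order requires GROUP BY first

Fix: Reorder: SELECT … FROM … GROUP BY … ORDER BY …

Corrected query:
SELECT account, AVG(amount) AS a FROM transactions GROUP BY account ORDER BY a

Result:
account | a      
--------+--------
ACC-105 | 1932.22
ACC-101 | 2445.27
ACC-103 | 3230.84
ACC-102 | 4963.82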